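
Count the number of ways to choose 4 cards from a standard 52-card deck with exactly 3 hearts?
11,154

13 hearts and 39 non-hearts: C(13,3) × C(39,1) = 286 × 39 = 11,154.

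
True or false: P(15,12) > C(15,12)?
True

Reasoning: P(15,12) = 217,945,728,000 and C(15,12) = 455; P(n,r) = r! × C(n,r) so P > C whenever r ≥ 2.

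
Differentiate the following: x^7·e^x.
(7x^6 + x^7)e^x

Reasoning: Product rule: d/dx[x^7]·e^x + x^7·d/dx[e^x] = 7x^{6}e^x + x^7e^x.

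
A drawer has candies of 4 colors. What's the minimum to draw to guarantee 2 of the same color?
5

Solution: Worst case: 1 of each = 4. One more: 5.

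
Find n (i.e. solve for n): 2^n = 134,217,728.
27

Solution: 134,217,728 = 1,024 × 1,024 × 128 = 2^10 × 2^10 × 2^7 = 2^27, so n = 27.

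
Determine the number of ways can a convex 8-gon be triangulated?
Using the Catalan number formula: C_n = C(2n, n) / (n+1)
C_6 = C(12, 6) / (6+1)
     = 924 / 7
     = 132

Answer: 132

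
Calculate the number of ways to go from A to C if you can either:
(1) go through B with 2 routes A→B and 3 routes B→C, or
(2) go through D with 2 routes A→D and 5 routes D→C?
16

Working:
Route via B: 2×3=6. Route via D: 2×5=10. Total: 16.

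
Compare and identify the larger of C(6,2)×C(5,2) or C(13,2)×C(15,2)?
C(6,2)×C(5,2)=150, C(13,2)×C(15,2)=8,190.
Final answer: C(13,2)×C(15,2)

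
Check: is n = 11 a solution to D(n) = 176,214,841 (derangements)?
No

Reasoning: D(11) = (11-1)·[D(10) + D(9)] = 10·[1,334,961 + 133,496] = 14,684,570, which does not equal 176,214,841.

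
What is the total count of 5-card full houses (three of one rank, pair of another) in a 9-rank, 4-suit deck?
1,728

Explanation: Triple rank: 9. Triple suits: C(4,3)=4. Pair rank: 8. Pair suits: C(4,2)=6. Total: 1,728.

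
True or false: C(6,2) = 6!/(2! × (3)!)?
False

The correct denominator is 2!×4!, giving C(6,2) = 15; the stated RHS is 6!/(2!×3!) = 60 ≠ 15, so the statement does not hold.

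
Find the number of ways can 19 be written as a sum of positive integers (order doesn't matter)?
490

Working:
Pentagonal recurrence p(n) = p(n−1) + p(n−2) − p(n−5) − p(n−7) + …: p(19) = p(18) + p(17) − p(14) − p(12) + p(7) + p(4) = 385 + 297 − 135 − 77 + 15 + 5 = 490.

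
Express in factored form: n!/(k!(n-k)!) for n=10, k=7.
C(10,7) = 120

Reasoning: This is the binomial coefficient C(10,7) = 120.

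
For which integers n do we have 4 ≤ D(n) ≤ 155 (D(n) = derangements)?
4, 5

Explanation: Using D(n) = (n−1)[D(n−1) + D(n−2)] with D(1)=0, D(2)=1: D(3)=2; D(4)=9; D(5)=44; D(6)=265. So valid n = 4, 5.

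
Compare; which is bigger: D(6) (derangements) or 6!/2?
D(6) = (6-1)·[D(5) + D(4)] = 5·[44 + 9] = 265; 6!/2 = 720/2 = 360.

Answer: 6!/2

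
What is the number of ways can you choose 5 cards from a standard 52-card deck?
2,598,960

Explanation: C(52,5) = 2,598,960.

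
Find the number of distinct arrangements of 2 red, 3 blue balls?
10

Solution: Multinomial: 5!/(2! × 3!) = 10.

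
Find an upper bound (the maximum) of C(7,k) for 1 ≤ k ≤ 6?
35
C(7,k) is maximised at the centre of the row: C(7,3) = 35.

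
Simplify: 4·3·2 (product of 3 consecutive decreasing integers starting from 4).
This is P(4,3) = 4!/(1)! = 24.

Answer: 24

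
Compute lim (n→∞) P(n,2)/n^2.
1

P(n,2) = n(n-1) ≈ n^2 for large n. Limit = 1.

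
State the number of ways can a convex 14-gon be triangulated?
Using the Catalan number formula: C_n = C(2n, n) / (n+1)
C_12 = C(24, 12) / (12+1)
     = 2704156 / 13
     = 208,012

Answer: 208,012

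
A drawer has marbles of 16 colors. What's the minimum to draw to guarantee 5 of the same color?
65

Reasoning: Worst case: 4 of each = 64. One more: 65.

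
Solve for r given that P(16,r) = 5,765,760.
6

Explanation: P(16,r) = 16·15·…·(16−r+1), a product of r factors. Multiplying down from 16: 16 = 16; 16·15 = 240; 16·15·14 = 3,360; 16·15·14·13 = 43,680; 16·15·14·13·12 = 524,160; 16·15·14·13·12·11 = 5,765,760 ✓ (6 factors). So r = 6.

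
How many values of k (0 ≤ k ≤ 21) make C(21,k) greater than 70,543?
8

Explanation: Row 21 is unimodal and symmetric about k=21/2. C(21,6)=54,264 ≤ 70,543; C(21,7)=116,280 > 70,543; by symmetry C(21,k) > 70,543 for k = 7..14. That's 14 - 7 + 1 = 8 values.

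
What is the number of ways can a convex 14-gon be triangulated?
208,012

Using the Catalan number formula: C_n = C(2n, n) / (n+1)
C_12 = C(24, 12) / (12+1)
     = 2704156 / 13
     = 208,012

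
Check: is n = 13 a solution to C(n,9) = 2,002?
C(13,9) = 13·12·11·10·9·8·7·6·5/9! = 259,459,200/362,880 = 715, which does not equal 2,002.
Final answer: No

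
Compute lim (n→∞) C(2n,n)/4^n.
C(2n,n) ~ 4^n/√(πn), so C(2n,n)/4^n ~ 1/√(πn) → 0.

Answer: 0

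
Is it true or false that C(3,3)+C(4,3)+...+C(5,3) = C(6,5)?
False

Hockey stick identity gives Σ = C(6,4) = 15; RHS C(6,5) = 6.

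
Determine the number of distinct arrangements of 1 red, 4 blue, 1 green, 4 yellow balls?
6,300
Multinomial: 10!/(1! × 4! × 1! × 4!) = 6,300.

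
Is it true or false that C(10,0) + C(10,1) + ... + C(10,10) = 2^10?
True

Explanation: Binomial theorem with x = y = 1: Σ C(10,i) = (1+1)^10 = 2^10 = 1,024. The statement holds.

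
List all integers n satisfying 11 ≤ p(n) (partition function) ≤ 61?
6, 7, 8, 9, 10, 11

Tabulating p(n) via p(n) = p(n−1) + p(n−2) − p(n−5) − p(n−7) + …: p(5)=7; p(6)=11; p(7)=15; p(8)=22; p(9)=30; p(10)=42; p(11)=56; p(12)=77. So valid n = 6, 7, 8, 9, 10, 11.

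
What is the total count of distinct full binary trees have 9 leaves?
1,430

Using the Catalan number formula: C_n = C(2n, n) / (n+1)
C_8 = C(16, 8) / (8+1)
     = 12870 / 9
     = 1,430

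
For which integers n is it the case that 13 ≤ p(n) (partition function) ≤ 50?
7, 8, 9, 10

Tabulating p(n) via p(n) = p(n−1) + p(n−2) − p(n−5) − p(n−7) + …: p(6)=11; p(7)=15; p(8)=22; p(9)=30; p(10)=42; p(11)=56. So valid n = 7, 8, 9, 10.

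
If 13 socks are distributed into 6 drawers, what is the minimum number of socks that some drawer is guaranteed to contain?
3

Reasoning: Pigeonhole: ⌈13/6⌉ = 3.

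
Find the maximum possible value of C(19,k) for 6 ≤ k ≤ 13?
92,378

Solution: C(19,k) is maximised at the centre of the row: C(19,9) = 92,378.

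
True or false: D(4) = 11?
Derangements of 4 elements: D(4) = (4-1)·[D(3) + D(2)] = 3·[2 + 1] = 9.
Final answer: False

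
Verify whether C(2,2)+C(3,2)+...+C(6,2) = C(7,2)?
False

Solution: Hockey stick identity gives Σ = C(7,3) = 35; RHS C(7,2) = 21.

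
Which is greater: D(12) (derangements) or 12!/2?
12!/2

Working:
D(12) = (12-1)·[D(11) + D(10)] = 11·[14,684,570 + 1,334,961] = 176,214,841; 12!/2 = 479,001,600/2 = 239,500,800.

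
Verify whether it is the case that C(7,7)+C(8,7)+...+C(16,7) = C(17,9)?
True

Working:
Hockey stick identity gives Σ = C(17,8) = 24,310; RHS C(17,9) = 24,310.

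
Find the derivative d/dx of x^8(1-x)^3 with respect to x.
8x^7(1-x)^3 - 3x^8(1-x)^2

Explanation: Product rule: 8x^{7}(1-x)^{3} + x^8·(-3)(1-x)^{2}.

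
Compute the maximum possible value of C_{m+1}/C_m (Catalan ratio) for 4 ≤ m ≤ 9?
38/11

Explanation: C_{m+1}/C_m = 2(2m+1)/(m+2), which increases with m. Maximum at m = 9: 2·19/11 = 38/11.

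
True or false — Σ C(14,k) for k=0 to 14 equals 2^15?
False

Reasoning: Binomial theorem: Σ C(14,k) = (1+1)^14 = 2^14 = 16,384; RHS 2^15 = 32,768.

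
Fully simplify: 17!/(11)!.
8,910,720

Solution: This equals 17×16×...×12 = 8,910,720.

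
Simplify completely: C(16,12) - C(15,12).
1,365

Solution: C(16,12) - C(15,12) = C(15,11) = 1,365.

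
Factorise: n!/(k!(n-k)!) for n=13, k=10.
C(13,10) = 286

Working:
This is the binomial coefficient C(13,10) = 286.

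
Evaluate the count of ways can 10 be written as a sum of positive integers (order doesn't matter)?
Pentagonal recurrence p(n) = p(n−1) + p(n−2) − p(n−5) − p(n−7) + …: p(10) = p(9) + p(8) − p(5) − p(3) = 30 + 22 − 7 − 3 = 42.

Answer: 42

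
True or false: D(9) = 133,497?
False

Explanation: Derangements of 9 elements: D(9) = (9-1)·[D(8) + D(7)] = 8·[14,833 + 1,854] = 133,496.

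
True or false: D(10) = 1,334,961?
True

Solution: Derangements of 10 elements: D(10) = (10-1)·[D(9) + D(8)] = 9·[133,496 + 14,833] = 1,334,961.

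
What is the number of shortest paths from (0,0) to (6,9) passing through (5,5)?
1,260

Reasoning: To (5,5): C(10,5)=252. From there: C(5,1)=5. Total: 1,260.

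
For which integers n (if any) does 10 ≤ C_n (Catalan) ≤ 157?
4, 5, 6

Explanation: C_3=5; C_4=14; C_5=42; C_6=132; C_7=429. So valid n = 4, 5, 6.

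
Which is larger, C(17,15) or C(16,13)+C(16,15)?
C(17,15)=136; C(16,13)+C(16,15)=560+16=576.

Answer: C(16,13)+C(16,15)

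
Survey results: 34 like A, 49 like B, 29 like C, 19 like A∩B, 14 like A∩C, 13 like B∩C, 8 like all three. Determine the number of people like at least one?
74

Explanation: |A∪B∪C| = 34+49+29-19-14-13+8 = 74.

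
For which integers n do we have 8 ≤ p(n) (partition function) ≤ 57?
6, 7, 8, 9, 10, 11

Tabulating p(n) via p(n) = p(n−1) + p(n−2) − p(n−5) − p(n−7) + …: p(5)=7; p(6)=11; p(7)=15; p(8)=22; p(9)=30; p(10)=42; p(11)=56; p(12)=77. So valid n = 6, 7, 8, 9, 10, 11.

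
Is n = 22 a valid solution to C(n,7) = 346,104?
No
C(22,7) = 22·21·20·19·18·17·16/7! = 859,541,760/5,040 = 170,544, which does not equal 346,104.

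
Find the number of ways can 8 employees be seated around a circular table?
Circular arrangements: (8-1)! = 5,040.

Answer: 5,040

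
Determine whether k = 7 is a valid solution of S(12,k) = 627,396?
Yes
S(12,7) = 7·S(11,7) + S(11,6) = 7·63,987 + 179,487 = 627,396, which equals 627,396.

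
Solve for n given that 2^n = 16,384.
14

Working:
16,384 = 1,024 × 16 = 2^10 × 2^4 = 2^14, so n = 14.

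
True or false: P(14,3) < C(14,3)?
False

P(14,3) = 2,184 and C(14,3) = 364; P(n,r) = r! × C(n,r) so P > C whenever r ≥ 2.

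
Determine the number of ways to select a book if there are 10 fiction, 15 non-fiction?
25

By the addition principle: 10 + 15 = 25.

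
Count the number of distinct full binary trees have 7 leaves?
Using the Catalan number formula: C_n = C(2n, n) / (n+1)
C_6 = C(12, 6) / (6+1)
     = 924 / 7
     = 132

Answer: 132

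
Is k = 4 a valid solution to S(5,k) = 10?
S(5,4) = 4·S(4,4) + S(4,3) = 4·1 + 6 = 10, which equals 10.

Answer: Yes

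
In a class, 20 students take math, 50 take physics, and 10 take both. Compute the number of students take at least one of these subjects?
|A∪B| = |A|+|B|-|A∩B| = 20+50-10 = 60.
Final answer: 60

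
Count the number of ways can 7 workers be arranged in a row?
5,040
Arrangements of 7 distinct objects: 7! = 5,040.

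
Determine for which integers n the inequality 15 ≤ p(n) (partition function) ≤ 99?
7, 8, 9, 10, 11, 12

Reasoning: Tabulating p(n) via p(n) = p(n−1) + p(n−2) − p(n−5) − p(n−7) + …: p(6)=11; p(7)=15; p(8)=22; p(9)=30; p(10)=42; p(11)=56; p(12)=77; p(13)=101. So valid n = 7, 8, 9, 10, 11, 12.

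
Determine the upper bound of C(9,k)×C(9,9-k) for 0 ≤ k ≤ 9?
15,876

Explanation: C(9,k)·C(9,9-k) = C(9,k)², maximised at the centre k = 4: C(9,4)² = 15,876.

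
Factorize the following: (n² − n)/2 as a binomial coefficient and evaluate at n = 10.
C(n,2); C(10,2) = 45
(n² − n)/2 = n(n−1)/2 = C(n,2). At n = 10: C(10,2) = 45.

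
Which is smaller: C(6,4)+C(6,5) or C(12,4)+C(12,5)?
First=21, Second=1,287.

Answer: C(6,4)+C(6,5)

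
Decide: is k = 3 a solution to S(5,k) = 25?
Yes

Working:
S(5,3) = 3·S(4,3) + S(4,2) = 3·6 + 7 = 25, which equals 25.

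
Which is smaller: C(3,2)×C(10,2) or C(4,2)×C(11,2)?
C(3,2)×C(10,2)

Explanation: C(3,2)×C(10,2)=135, C(4,2)×C(11,2)=330.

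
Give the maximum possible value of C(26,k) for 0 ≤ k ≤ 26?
Maximum at k = 13: C(26,13) = 10,400,600.

Answer: 10,400,600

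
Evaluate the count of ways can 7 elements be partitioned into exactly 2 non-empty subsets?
63

Explanation: This equals S(7,2), the Stirling number of the 2nd kind.
Using the Stirling recurrence: S(n,k) = k·S(n-1,k) + S(n-1,k-1)
S(7,2) = 2·S(6,2) + S(6,1)
         = 2·31 + 1
         = 62 + 1
         = 63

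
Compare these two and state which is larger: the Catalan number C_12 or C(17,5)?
C_12 = C(24,12)/(12+1) = 2,704,156/13 = 208,012; C(17,5) = 6,188.

Answer: C_12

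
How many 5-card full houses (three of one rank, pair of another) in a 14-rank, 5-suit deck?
18,200

Triple rank: 14. Triple suits: C(5,3)=10. Pair rank: 13. Pair suits: C(5,2)=10. Total: 18,200.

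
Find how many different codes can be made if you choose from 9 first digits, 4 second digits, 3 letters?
108

Explanation: By the multiplication principle: 9 × 4 × 3 = 108.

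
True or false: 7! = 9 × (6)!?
7! = 7 × 6! = 5,040, but 9 × 6! = 6,480.

Answer: False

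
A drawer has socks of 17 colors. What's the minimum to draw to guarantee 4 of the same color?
Worst case: 3 of each = 51. One more: 52.

Answer: 52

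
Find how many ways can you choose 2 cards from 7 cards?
21

Solution: C(7,2) = 7! / (2! × (7-2)!)
         = 7! / (2! × 5!)
         = 21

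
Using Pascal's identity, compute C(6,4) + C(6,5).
21

Solution: C(6,4) + C(6,5) = C(7,5) = 21.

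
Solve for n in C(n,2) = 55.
C(n,2) = n(n−1)/2! is increasing in n, and n(n−1) = 2!·55 = 110 ≈ (n−0.5)^2 gives n ≈ 11.0. Check: C(9,2) = 36, C(10,2) = 45, C(11,2) = 55 ✓. So n = 11.

Answer: 11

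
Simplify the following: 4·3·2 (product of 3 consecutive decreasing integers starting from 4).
24

Explanation: This is P(4,3) = 4!/(1)! = 24.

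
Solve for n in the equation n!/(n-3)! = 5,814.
19

n!/(n-3)! = n×(n-1)×(n-2), a product of 3 consecutive integers ≈ (n−1)^3. 5,814^(1/3) + 1 ≈ 19.0; check n = 19: 19×18×17 = 5,814 ✓. So n = 19.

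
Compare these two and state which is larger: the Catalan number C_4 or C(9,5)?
C(9,5)

C_4 = C(8,4)/(4+1) = 70/5 = 14; C(9,5) = 126.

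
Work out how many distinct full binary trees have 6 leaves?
42

Using the Catalan number formula: C_n = C(2n, n) / (n+1)
C_5 = C(10, 5) / (5+1)
     = 252 / 6
     = 42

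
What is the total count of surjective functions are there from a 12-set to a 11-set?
2,634,508,800

Reasoning: Onto functions = 11! × S(12,11)
First compute S(12,11) via recurrence:
Using the Stirling recurrence: S(n,k) = k·S(n-1,k) + S(n-1,k-1)
S(12,11) = 11·S(11,11) + S(11,10)
         = 11·1 + 55
         = 11 + 55
         = 66
Then: 39916800 × 66 = 2,634,508,800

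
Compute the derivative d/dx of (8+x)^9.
9(8+x)^8

Reasoning: Using the power rule: d/dx (8+x)^9 = 9(8+x)^{8}.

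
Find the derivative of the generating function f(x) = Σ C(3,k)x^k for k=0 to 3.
Term-by-term differentiation gives Σ k·C(3,k)x^{k-1} for k=1 to 3.

Answer: Σ k·C(3,k)x^(k-1) for k=1 to 3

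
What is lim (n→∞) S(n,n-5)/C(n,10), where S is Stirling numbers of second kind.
945

Reasoning: The leading term of S(n,n-5) as a polynomial in n is (9)!!·C(n,10), so the ratio → (9)!! = 945.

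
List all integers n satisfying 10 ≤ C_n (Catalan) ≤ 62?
4, 5

Explanation: C_3=5; C_4=14; C_5=42; C_6=132. So valid n = 4, 5.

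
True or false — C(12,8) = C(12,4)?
True

Symmetry C(n,k) = C(n,n-k): C(12,8) = 495 and C(12,4) = 495. Both sides agree, so the statement holds.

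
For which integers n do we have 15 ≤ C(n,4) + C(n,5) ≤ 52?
6

C(5,4)+C(5,5)=6; C(6,4)+C(6,5)=21; C(7,4)+C(7,5)=56. So valid n = 6.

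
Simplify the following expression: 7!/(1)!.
This equals 7×6×...×2 = 5,040.

Answer: 5,040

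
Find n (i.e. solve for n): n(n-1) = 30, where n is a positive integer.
6

Solution: n² − n − 30 = 0, so n = (1 ± √(1 + 4·30))/2 = (1 ± √121)/2 = (1 ± 11)/2, i.e. n = 6 or n = -5. Taking the positive root, n = 6 (check: 6×5 = 30).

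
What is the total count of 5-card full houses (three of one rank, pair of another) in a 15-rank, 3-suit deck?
Triple rank: 15. Triple suits: C(3,3)=1. Pair rank: 14. Pair suits: C(3,2)=3. Total: 630.
Final answer: 630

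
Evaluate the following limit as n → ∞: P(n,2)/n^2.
1

Explanation: P(n,2) = n(n-1) ≈ n^2 for large n. Limit = 1.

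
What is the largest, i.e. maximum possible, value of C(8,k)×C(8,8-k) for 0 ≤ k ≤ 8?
4,900

Solution: C(8,k)·C(8,8-k) = C(8,k)², maximised at the centre k = 4: C(8,4)² = 4,900.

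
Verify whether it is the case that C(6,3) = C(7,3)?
LHS = C(6,3) = 20; RHS = C(7,3) = 35. 20 ≠ 35, so the statement does not hold.

Answer: False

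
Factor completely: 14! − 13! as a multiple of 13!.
14! − 13! = 14·13! − 13! = (14 − 1)·13! = 13 × 13! = 80,951,270,400.
Final answer: 13 × 13! = 80,951,270,400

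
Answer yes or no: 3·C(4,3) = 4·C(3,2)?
Yes
Absorption identity k·C(n,k) = n·C(n-1,k-1). LHS = 3·4 = 12; RHS = 4·3 = 12.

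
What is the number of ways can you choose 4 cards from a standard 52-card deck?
270,725

Solution: C(52,4) = 270,725.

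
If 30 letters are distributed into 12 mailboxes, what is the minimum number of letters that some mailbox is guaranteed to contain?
3

Solution: Pigeonhole: ⌈30/12⌉ = 3.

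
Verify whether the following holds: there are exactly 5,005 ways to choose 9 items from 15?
C(15,9) = 5,005.
Final answer: True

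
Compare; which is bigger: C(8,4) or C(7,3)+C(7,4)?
Equal

Explanation: By Pascal's identity: C(8,4) = C(7,3)+C(7,4) = 70. Equal.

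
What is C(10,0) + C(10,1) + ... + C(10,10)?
1,024

Sum of binomial coefficients = 2^10 = 1,024.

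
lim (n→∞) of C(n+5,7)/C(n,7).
1

Solution: Both numerator and denominator grow as n^7/7! for large n, so the ratio → 1.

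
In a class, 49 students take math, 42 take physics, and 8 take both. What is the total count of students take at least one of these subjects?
83

Solution: |A∪B| = |A|+|B|-|A∩B| = 49+42-8 = 83.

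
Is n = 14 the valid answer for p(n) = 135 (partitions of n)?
Yes
Pentagonal recurrence p(n) = p(n−1) + p(n−2) − p(n−5) − p(n−7) + …: p(14) = p(13) + p(12) − p(9) − p(7) + p(2) = 101 + 77 − 30 − 15 + 2 = 135, which equals 135.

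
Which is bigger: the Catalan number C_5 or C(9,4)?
C(9,4)
C_5 = C(10,5)/(5+1) = 252/6 = 42; C(9,4) = 126.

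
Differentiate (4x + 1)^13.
52(4x + 1)^12

Solution: Chain rule: 13(4x+1)^{12} × 4 = 52(4x+1)^{12}.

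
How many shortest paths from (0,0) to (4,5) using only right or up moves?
Choose 4 rights from 9 moves: C(9,4) = 126.
Final answer: 126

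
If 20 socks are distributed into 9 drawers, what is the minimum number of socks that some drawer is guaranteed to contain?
3

Pigeonhole: ⌈20/9⌉ = 3.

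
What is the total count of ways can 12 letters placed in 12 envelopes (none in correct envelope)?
176,214,841

Explanation: Using D(n) = (n-1)[D(n-1) + D(n-2)]:
D(12) = (12-1) × [D(11) + D(10)]
      = 11 × [14684570 + 1334961]
      = 11 × 16019531
      = 176,214,841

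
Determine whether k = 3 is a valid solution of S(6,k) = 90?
Yes

Explanation: S(6,3) = 3·S(5,3) + S(5,2) = 3·25 + 15 = 90, which equals 90.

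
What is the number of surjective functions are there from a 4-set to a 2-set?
14

Solution: Onto functions = 2! × S(4,2)
First compute S(4,2) via recurrence:
Using the Stirling recurrence: S(n,k) = k·S(n-1,k) + S(n-1,k-1)
S(4,2) = 2·S(3,2) + S(3,1)
         = 2·3 + 1
         = 6 + 1
         = 7
Then: 2 × 7 = 14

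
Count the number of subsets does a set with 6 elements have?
64

Each element can be included or excluded: 2^6 = 64.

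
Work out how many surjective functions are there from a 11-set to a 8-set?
Onto functions = 8! × S(11,8)
First compute S(11,8) via recurrence:
Using the Stirling recurrence: S(n,k) = k·S(n-1,k) + S(n-1,k-1)
S(11,8) = 8·S(10,8) + S(10,7)
         = 8·750 + 5880
         = 6000 + 5880
         = 11,880
Then: 40320 × 11880 = 479,001,600

Answer: 479,001,600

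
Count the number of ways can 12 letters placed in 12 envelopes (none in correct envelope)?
176,214,841
Using D(n) = (n-1)[D(n-1) + D(n-2)]:
D(12) = (12-1) × [D(11) + D(10)]
      = 11 × [14684570 + 1334961]
      = 11 × 16019531
      = 176,214,841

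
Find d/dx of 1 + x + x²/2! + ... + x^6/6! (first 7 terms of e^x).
1 + x + x²/2! + ... + x^5/5!

Reasoning: Differentiating term by term gives the first 6 terms of e^x.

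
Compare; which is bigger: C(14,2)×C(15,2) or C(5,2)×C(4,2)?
C(14,2)×C(15,2)
C(14,2)×C(15,2)=9,555, C(5,2)×C(4,2)=60.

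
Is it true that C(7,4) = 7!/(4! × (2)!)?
False

The correct denominator is 4!×3!, giving C(7,4) = 35; the stated RHS is 7!/(4!×2!) = 105 ≠ 35, so the statement does not hold.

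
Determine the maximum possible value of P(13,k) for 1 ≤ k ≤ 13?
6,227,020,800

Explanation: P(13,k) increases in k, so maximum at k = 13: 13! = 6,227,020,800.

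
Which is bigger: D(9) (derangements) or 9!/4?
D(9) = (9-1)·[D(8) + D(7)] = 8·[14,833 + 1,854] = 133,496; 9!/4 = 362,880/4 = 90,720.
Final answer: D(9)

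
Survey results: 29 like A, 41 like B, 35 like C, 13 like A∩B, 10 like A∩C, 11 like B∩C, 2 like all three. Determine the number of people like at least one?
73

Solution: |A∪B∪C| = 29+41+35-13-10-11+2 = 73.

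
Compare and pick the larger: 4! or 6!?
6!

Reasoning: 4!=24, 6!=720. 6! > 4!.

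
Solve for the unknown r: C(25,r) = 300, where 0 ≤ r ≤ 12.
2
C(25,r) is increasing for 0 ≤ r ≤ 12. Stepping up (C(25,r+1) = C(25,r)·(25−r)/(r+1)): C(25,1) = 25, C(25,2) = 300 ✓. So r = 2.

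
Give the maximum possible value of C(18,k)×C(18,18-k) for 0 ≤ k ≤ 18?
2,363,904,400
C(18,k)·C(18,18-k) = C(18,k)², maximised at the centre k = 9: C(18,9)² = 2,363,904,400.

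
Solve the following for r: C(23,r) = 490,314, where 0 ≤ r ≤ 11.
8

C(23,r) is increasing for 0 ≤ r ≤ 11. Stepping up (C(23,r+1) = C(23,r)·(23−r)/(r+1)): C(23,1) = 23, C(23,2) = 253, C(23,3) = 1,771, C(23,4) = 8,855, C(23,5) = 33,649, C(23,6) = 100,947, C(23,7) = 245,157, C(23,8) = 490,314 ✓. So r = 8.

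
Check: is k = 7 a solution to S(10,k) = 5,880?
S(10,7) = 7·S(9,7) + S(9,6) = 7·462 + 2,646 = 5,880, which equals 5,880.

Answer: Yes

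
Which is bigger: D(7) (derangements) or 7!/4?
D(7)

Working:
D(7) = (7-1)·[D(6) + D(5)] = 6·[265 + 44] = 1,854; 7!/4 = 5,040/4 = 1,260.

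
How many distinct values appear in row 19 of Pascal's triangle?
10

Explanation: Row 19 has entries C(19,0)..C(19,19); by symmetry C(19,k)=C(19,19-k), giving 10 distinct values.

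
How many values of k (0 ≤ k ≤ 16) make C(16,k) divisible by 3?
5
Checking C(16,k) mod 3 for k = 0..16: divisible at k = 2, 5, 8, 11, 14. That's 5 values.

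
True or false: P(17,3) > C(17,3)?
True
P(17,3) = 4,080 and C(17,3) = 680; P(n,r) = r! × C(n,r) so P > C whenever r ≥ 2.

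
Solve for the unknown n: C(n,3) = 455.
15

Explanation: C(n,3) = n(n−1)(n−2)/3! is increasing in n, and n(n−1)(n−2) = 3!·455 = 2,730 ≈ (n−1)^3 gives n ≈ 15.0. Check: C(13,3) = 286, C(14,3) = 364, C(15,3) = 455 ✓. So n = 15.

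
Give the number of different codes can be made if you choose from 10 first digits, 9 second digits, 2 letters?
180

By the multiplication principle: 10 × 9 × 2 = 180.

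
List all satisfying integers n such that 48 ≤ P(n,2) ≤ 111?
8, 9, 10, 11

Solution: P(7,2)=42; P(8,2)=56; P(9,2)=72; P(10,2)=90; P(11,2)=110; P(12,2)=132. So valid n = 8, 9, 10, 11.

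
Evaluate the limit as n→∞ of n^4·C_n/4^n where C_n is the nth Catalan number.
C_n ~ 4^n/(n^(3/2)√π), so n^4·C_n/4^n ~ n^(4 − 3/2)/√π → ∞.

Answer: ∞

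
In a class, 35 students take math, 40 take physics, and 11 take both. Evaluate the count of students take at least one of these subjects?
64

Reasoning: |A∪B| = |A|+|B|-|A∩B| = 35+40-11 = 64.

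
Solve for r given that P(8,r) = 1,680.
4

Explanation: P(8,r) = 8·7·…·(8−r+1), a product of r factors. Multiplying down from 8: 8 = 8; 8·7 = 56; 8·7·6 = 336; 8·7·6·5 = 1,680 ✓ (4 factors). So r = 4.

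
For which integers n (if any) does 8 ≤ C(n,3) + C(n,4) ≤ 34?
5

Explanation: C(4,3)+C(4,4)=5; C(5,3)+C(5,4)=15; C(6,3)+C(6,4)=35. So valid n = 5.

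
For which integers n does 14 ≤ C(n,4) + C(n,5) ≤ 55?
6

Explanation: C(5,4)+C(5,5)=6; C(6,4)+C(6,5)=21; C(7,4)+C(7,5)=56. So valid n = 6.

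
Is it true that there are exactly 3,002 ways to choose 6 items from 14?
False

Working:
C(14,6) = 3,003 ≠ 3002.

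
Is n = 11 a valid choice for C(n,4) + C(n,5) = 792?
Yes

Reasoning: C(11,4) + C(11,5) = 330 + 462 = 792, which equals 792.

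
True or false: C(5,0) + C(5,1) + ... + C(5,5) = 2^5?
True

Reasoning: Binomial theorem with x = y = 1: Σ C(5,i) = (1+1)^5 = 2^5 = 32. The statement holds.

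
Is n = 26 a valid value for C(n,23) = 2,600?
Yes

Solution: C(26,23) = 26·25·24·23·22·21·20·19·18·17·16·15·14·13·12·11·10·9·8·7·6·5·4/23! = 67,215,243,521,100,939,264,000,000/25,852,016,738,884,976,640,000 = 2,600, which equals 2,600.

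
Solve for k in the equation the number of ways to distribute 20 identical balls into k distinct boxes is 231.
Stars and bars: the count is C(20+k−1, k−1), increasing in k. k=2: C(21,1) = 21, k=3: C(22,2) = 231 ✓. So k = 3.
Final answer: 3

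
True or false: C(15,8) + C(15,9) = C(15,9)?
False

Explanation: Pascal's identity gives C(16,9) = 11,440, whereas C(15,9) = 5,005.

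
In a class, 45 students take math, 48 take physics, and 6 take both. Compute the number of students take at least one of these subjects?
|A∪B| = |A|+|B|-|A∩B| = 45+48-6 = 87.
Final answer: 87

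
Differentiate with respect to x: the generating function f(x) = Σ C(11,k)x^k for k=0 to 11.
Σ k·C(11,k)x^(k-1) for k=1 to 11
Term-by-term differentiation gives Σ k·C(11,k)x^{k-1} for k=1 to 11.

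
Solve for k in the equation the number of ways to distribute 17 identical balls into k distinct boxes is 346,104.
8

Stars and bars: the count is C(17+k−1, k−1), increasing in k. k=6: C(22,5) = 26,334, k=7: C(23,6) = 100,947, k=8: C(24,7) = 346,104 ✓. So k = 8.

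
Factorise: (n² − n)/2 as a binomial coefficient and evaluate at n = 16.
(n² − n)/2 = n(n−1)/2 = C(n,2). At n = 16: C(16,2) = 120.

Answer: C(n,2); C(16,2) = 120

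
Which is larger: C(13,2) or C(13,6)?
C(13,6)

Working:
C(13,2)=78, C(13,6)=1,716.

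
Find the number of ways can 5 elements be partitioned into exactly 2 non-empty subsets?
15

Reasoning: This equals S(5,2), the Stirling number of the 2nd kind.
Using the Stirling recurrence: S(n,k) = k·S(n-1,k) + S(n-1,k-1)
S(5,2) = 2·S(4,2) + S(4,1)
         = 2·7 + 1
         = 14 + 1
         = 15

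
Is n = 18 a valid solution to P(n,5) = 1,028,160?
Yes

Working:
P(18,5) = 18·17·16·15·14 = 1,028,160, which equals 1,028,160.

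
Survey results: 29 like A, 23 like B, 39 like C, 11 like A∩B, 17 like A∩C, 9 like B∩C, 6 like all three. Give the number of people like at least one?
60
|A∪B∪C| = 29+23+39-11-17-9+6 = 60.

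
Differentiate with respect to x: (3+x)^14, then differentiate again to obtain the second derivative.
First derivative: 14(3+x)^{13}. Second derivative: 14·13·(3+x)^{12} = 182(3+x)^{12}.

Answer: 182(3+x)^12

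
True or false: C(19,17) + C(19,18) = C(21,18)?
False

Pascal's identity gives C(20,18) = 190, whereas C(21,18) = 1,330.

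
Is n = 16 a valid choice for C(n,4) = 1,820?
Yes

Solution: C(16,4) = 16·15·14·13/4! = 43,680/24 = 1,820, which equals 1,820.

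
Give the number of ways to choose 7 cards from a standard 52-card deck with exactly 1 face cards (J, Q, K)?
46,060,560

Explanation: 12 face cards and 40 non-face cards: C(12,1) × C(40,6) = 12 × 3,838,380 = 46,060,560.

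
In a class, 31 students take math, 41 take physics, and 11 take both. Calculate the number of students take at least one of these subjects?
61

Solution: |A∪B| = |A|+|B|-|A∩B| = 31+41-11 = 61.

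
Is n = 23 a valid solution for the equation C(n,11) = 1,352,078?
C(23,11) = 23·22·21·20·19·18·17·16·15·14·13/11! = 53,970,627,110,400/39,916,800 = 1,352,078, which equals 1,352,078.

Answer: Yes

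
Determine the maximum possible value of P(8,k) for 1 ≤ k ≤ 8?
40,320

Reasoning: P(8,k) increases in k, so maximum at k = 8: 8! = 40,320.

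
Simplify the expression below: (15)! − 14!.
1,220,496,076,800

Solution: (15)! − 14! = (15)·14! − 14! = (15−1)·14! = 14·14! = 1,220,496,076,800.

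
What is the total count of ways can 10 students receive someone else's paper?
1,334,961

Explanation: Using D(n) = (n-1)[D(n-1) + D(n-2)]:
D(10) = (10-1) × [D(9) + D(8)]
      = 9 × [133496 + 14833]
      = 9 × 148329
      = 1,334,961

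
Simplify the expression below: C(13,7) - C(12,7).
924

C(13,7) - C(12,7) = C(12,6) = 924.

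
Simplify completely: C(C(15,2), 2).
5,460

Solution: C(15,2) = 105, then C(105, 2) = 5,460.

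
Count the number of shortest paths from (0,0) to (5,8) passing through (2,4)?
To (2,4): C(6,2)=15. From there: C(7,3)=35. Total: 525.

Answer: 525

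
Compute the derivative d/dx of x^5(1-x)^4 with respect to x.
5x^4(1-x)^4 - 4x^5(1-x)^3

Solution: Product rule: 5x^{4}(1-x)^{4} + x^5·(-4)(1-x)^{3}.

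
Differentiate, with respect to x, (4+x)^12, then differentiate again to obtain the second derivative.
132(4+x)^10

Working:
First derivative: 12(4+x)^{11}. Second derivative: 12·11·(4+x)^{10} = 132(4+x)^{10}.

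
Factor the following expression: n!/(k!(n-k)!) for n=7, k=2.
This is the binomial coefficient C(7,2) = 21.

Answer: C(7,2) = 21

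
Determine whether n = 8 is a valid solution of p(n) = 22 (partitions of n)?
Yes

Working:
Pentagonal recurrence p(n) = p(n−1) + p(n−2) − p(n−5) − p(n−7) + …: p(8) = p(7) + p(6) − p(3) − p(1) = 15 + 11 − 3 − 1 = 22, which equals 22.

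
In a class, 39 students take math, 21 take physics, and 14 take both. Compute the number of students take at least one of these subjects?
|A∪B| = |A|+|B|-|A∩B| = 39+21-14 = 46.
Final answer: 46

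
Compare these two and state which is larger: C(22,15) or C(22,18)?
C(22,15)
C(22,15)=170,544, C(22,18)=7,315.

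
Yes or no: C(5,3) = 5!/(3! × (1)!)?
No

Working:
The correct denominator is 3!×2!, giving C(5,3) = 10; the stated RHS is 5!/(3!×1!) = 20 ≠ 10, so the statement does not hold.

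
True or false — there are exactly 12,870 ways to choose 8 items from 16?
True

Explanation: C(16,8) = 12,870.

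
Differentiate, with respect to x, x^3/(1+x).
Quotient rule: [3x^{2}(1+x) - x^3]/(1+x)².
Final answer: (3x^2(1+x) - x^3)/(1+x)²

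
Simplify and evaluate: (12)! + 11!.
518,918,400

Reasoning: (12)! + 11! = (12)·11! + 11! = (12+1)·11! = 13·11! = 518,918,400.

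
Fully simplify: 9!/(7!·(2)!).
This is C(9,7) = 36.

Answer: 36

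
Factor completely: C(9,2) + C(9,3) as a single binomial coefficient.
C(10,3)
By Pascal's identity: C(9,2) + C(9,3) = C(10,3) = 120.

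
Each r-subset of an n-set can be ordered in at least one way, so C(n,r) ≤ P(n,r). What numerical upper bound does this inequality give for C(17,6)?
8,910,720

Explanation: P(17,6) = 17·16·15·14·13·12 = 8,910,720, so C(17,6) ≤ 8,910,720. (The bound is loose by a factor of 6! = 720: C(17,6) = 8,910,720/720 = 12,376.)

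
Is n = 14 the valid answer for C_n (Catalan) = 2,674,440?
Yes

Reasoning: C_14 = C(28,14)/(14+1) = 40,116,600/15 = 2,674,440, which equals 2,674,440.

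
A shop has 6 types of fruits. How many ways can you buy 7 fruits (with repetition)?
Stars and bars: C(7+6-1, 7) = C(12, 7) = 792.
Final answer: 792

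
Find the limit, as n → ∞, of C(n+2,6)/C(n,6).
1

Reasoning: Both numerator and denominator grow as n^6/6! for large n, so the ratio → 1.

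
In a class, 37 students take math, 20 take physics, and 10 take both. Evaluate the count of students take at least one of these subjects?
47
|A∪B| = |A|+|B|-|A∩B| = 37+20-10 = 47.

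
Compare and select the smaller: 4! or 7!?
4!

4!=24, 7!=5,040. 7! > 4!.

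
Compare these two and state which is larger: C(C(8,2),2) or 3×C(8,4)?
C(C(8,2),2)

Reasoning: C(C(8,2),2)=378, 3×C(8,4)=210.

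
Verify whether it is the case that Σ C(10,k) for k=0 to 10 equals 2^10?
True

Solution: Binomial theorem: Σ C(10,k) = (1+1)^10 = 2^10 = 1,024; RHS 2^10 = 1,024.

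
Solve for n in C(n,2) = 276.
24

C(n,2) = n(n−1)/2! is increasing in n, and n(n−1) = 2!·276 = 552 ≈ (n−0.5)^2 gives n ≈ 24.0. Check: C(22,2) = 231, C(23,2) = 253, C(24,2) = 276 ✓. So n = 24.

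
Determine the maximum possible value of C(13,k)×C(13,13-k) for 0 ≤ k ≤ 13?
C(13,k)·C(13,13-k) = C(13,k)², maximised at the centre k = 6: C(13,6)² = 2,944,656.

Answer: 2,944,656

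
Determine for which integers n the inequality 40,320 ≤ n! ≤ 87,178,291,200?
8, 9, 10, 11, 12, 13, 14

Reasoning: n! is strictly increasing; 8! = 40,320 and 14! = 87,178,291,200, so valid n = 8, 9, 10, 11, 12, 13, 14.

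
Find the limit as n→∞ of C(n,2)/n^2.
1/2

C(n,2) ≈ n^2/2! for large n. Limit = 1/2! = 1/2.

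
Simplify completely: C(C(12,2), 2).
C(12,2) = 66, then C(66, 2) = 2,145.
Final answer: 2,145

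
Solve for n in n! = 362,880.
9
n! is strictly increasing. 7! = 5,040, 8! = 40,320, 9! = 362,880 ✓. So n = 9.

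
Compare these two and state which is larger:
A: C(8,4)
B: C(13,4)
B
A=C(8,4)=70, B=C(13,4)=715.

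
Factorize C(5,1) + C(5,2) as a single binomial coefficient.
C(6,2)
By Pascal's identity: C(5,1) + C(5,2) = C(6,2) = 15.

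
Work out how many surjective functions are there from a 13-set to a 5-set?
Onto functions = 5! × S(13,5)
First compute S(13,5) via recurrence:
Using the Stirling recurrence: S(n,k) = k·S(n-1,k) + S(n-1,k-1)
S(13,5) = 5·S(12,5) + S(12,4)
         = 5·1379400 + 611501
         = 6897000 + 611501
         = 7,508,501
Then: 120 × 7508501 = 901,020,120

Answer: 901,020,120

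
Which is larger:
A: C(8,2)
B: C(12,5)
B

Explanation: A=C(8,2)=28, B=C(12,5)=792.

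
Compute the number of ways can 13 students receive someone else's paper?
2,290,792,932

Solution: Using D(n) = (n-1)[D(n-1) + D(n-2)]:
D(13) = (13-1) × [D(12) + D(11)]
      = 12 × [176214841 + 14684570]
      = 12 × 190899411
      = 2,290,792,932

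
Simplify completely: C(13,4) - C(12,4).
220

Working:
C(13,4) - C(12,4) = C(12,3) = 220.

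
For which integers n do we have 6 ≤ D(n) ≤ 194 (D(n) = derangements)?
4, 5

Solution: Using D(n) = (n−1)[D(n−1) + D(n−2)] with D(1)=0, D(2)=1: D(3)=2; D(4)=9; D(5)=44; D(6)=265. So valid n = 4, 5.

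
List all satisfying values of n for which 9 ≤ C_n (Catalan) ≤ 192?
4, 5, 6

Explanation: C_3=5; C_4=14; C_5=42; C_6=132; C_7=429. So valid n = 4, 5, 6.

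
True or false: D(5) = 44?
True

Working:
Derangements of 5 elements: D(5) = (5-1)·[D(4) + D(3)] = 4·[9 + 2] = 44.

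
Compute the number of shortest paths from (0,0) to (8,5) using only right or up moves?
1,287

Solution: Choose 8 rights from 13 moves: C(13,8) = 1,287.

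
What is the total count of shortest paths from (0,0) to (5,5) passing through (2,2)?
120
To (2,2): C(4,2)=6. From there: C(6,3)=20. Total: 120.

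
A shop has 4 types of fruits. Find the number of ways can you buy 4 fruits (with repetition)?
35

Stars and bars: C(4+4-1, 4) = C(7, 4) = 35.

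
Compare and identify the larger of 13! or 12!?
13!

Reasoning: 13!=6,227,020,800, 12!=479,001,600. 13! > 12!.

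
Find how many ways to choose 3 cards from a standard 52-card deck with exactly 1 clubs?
9,633
13 clubs and 39 non-clubs: C(13,1) × C(39,2) = 13 × 741 = 9,633.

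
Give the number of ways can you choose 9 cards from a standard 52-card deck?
3,679,075,400

Explanation: C(52,9) = 3,679,075,400.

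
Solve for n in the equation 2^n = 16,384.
14

16,384 = 1,024 × 16 = 2^10 × 2^4 = 2^14, so n = 14.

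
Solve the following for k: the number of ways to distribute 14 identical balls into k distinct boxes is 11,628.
6

Working:
Stars and bars: the count is C(14+k−1, k−1), increasing in k. k=4: C(17,3) = 680, k=5: C(18,4) = 3,060, k=6: C(19,5) = 11,628 ✓. So k = 6.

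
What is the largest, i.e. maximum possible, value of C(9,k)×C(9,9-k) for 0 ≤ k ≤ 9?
15,876

Explanation: C(9,k)·C(9,9-k) = C(9,k)², maximised at the centre k = 4: C(9,4)² = 15,876.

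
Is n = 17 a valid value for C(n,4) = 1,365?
C(17,4) = 17·16·15·14/4! = 57,120/24 = 2,380, which does not equal 1,365.
Final answer: No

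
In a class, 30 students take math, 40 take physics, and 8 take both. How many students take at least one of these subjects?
62

|A∪B| = |A|+|B|-|A∩B| = 30+40-8 = 62.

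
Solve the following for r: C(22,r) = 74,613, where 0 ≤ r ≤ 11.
C(22,r) is increasing for 0 ≤ r ≤ 11. Stepping up (C(22,r+1) = C(22,r)·(22−r)/(r+1)): C(22,1) = 22, C(22,2) = 231, C(22,3) = 1,540, C(22,4) = 7,315, C(22,5) = 26,334, C(22,6) = 74,613 ✓. So r = 6.

Answer: 6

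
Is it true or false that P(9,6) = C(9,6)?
False

P(9,6) = 60,480 but C(9,6) = 84; they differ by a factor of 6! = 720, so the statement does not hold.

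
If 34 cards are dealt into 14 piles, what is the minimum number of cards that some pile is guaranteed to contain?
3
Pigeonhole: ⌈34/14⌉ = 3.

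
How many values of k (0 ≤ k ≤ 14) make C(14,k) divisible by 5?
Checking C(14,k) mod 5 for k = 0..14: none are divisible by 5. Count = 0.

Answer: 0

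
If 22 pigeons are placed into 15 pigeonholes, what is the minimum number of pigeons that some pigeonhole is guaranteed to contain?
2

Reasoning: Pigeonhole: ⌈22/15⌉ = 2.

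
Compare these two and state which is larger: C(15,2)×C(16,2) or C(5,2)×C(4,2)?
C(15,2)×C(16,2)
C(15,2)×C(16,2)=12,600, C(5,2)×C(4,2)=60.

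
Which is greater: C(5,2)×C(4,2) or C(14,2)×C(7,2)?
C(14,2)×C(7,2)

Solution: C(5,2)×C(4,2)=60, C(14,2)×C(7,2)=1,911.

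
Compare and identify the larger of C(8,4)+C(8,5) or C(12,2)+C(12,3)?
C(12,2)+C(12,3)

Explanation: First=126, Second=286.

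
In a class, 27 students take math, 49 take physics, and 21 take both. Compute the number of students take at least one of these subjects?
55

|A∪B| = |A|+|B|-|A∩B| = 27+49-21 = 55.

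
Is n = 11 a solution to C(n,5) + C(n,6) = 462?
No

Solution: C(11,5) + C(11,6) = 462 + 462 = 924, which does not equal 462.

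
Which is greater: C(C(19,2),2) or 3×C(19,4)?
C(C(19,2),2)=14,535, 3×C(19,4)=11,628.

Answer: C(C(19,2),2)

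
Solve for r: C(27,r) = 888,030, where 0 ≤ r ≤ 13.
7

Solution: C(27,r) is increasing for 0 ≤ r ≤ 13. Stepping up (C(27,r+1) = C(27,r)·(27−r)/(r+1)): C(27,1) = 27, C(27,2) = 351, C(27,3) = 2,925, C(27,4) = 17,550, C(27,5) = 80,730, C(27,6) = 296,010, C(27,7) = 888,030 ✓. So r = 7.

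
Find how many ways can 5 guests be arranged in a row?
120

Arrangements of 5 distinct objects: 5! = 120.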